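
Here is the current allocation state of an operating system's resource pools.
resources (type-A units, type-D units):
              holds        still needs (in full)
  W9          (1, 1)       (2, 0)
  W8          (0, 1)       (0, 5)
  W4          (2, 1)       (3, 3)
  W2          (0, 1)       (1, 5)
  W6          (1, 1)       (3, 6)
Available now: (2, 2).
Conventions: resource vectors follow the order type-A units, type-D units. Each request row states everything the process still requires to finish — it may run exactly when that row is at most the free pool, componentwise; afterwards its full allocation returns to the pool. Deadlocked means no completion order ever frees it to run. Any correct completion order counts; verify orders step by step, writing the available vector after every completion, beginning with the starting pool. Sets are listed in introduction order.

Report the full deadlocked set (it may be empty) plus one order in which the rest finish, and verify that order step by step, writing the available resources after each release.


The deadlocked set is W8, W2 and W6.
Key observation: even finishing W9, W4 leaves just (5, 4) free — too little type-D units for any of the remaining processes.
One completion order for the rest: W9, W4. Check, step by step:
  pool = (2, 2)
  W9: need (2, 0) fits (2, 2); releases (1, 1), pool now (3, 3)
  W4: need (3, 3) fits (3, 3); releases (2, 1), pool now (5, 4)
The blocked processes can never fit:
  blocked: W8 wants (0, 5), pool (5, 4) — not enough type-D units
  blocked: W2 wants (1, 5), pool (5, 4) — not enough type-D units
  blocked: W6 wants (3, 6), pool (5, 4) — not enough type-D units


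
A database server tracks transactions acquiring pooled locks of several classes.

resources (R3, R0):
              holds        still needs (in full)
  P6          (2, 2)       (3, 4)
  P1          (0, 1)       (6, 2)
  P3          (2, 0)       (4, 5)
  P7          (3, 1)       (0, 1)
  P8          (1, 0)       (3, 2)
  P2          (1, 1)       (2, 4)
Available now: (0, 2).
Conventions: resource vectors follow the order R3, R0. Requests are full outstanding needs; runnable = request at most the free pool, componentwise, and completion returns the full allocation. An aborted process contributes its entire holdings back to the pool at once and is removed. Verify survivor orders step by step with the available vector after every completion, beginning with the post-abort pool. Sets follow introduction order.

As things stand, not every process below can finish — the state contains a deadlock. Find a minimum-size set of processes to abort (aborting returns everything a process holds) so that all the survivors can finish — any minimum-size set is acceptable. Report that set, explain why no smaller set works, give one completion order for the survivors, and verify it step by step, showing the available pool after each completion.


Minimum abort set: P6.
Key observation: the returned (2, 2) from P6 is what brings P2 — unrunnable before, under any order — into play at step 1.
Why nothing smaller works: aborting no one leaves the state deadlocked as given.
The survivors complete as P2, P7, P8, P1, P3. Step-by-step check (starting from the post-abort pool):
  pool = (2, 4)
  P2: need (2, 4) fits (2, 4); releases (1, 1), pool now (3, 5)
  P7: need (0, 1) fits (3, 5); releases (3, 1), pool now (6, 6)
  P8: need (3, 2) fits (6, 6); releases (1, 0), pool now (7, 6)
  P1: need (6, 2) fits (7, 6); releases (0, 1), pool now (7, 7)
  P3: need (4, 5) fits (7, 7); releases (2, 0), pool now (9, 7)


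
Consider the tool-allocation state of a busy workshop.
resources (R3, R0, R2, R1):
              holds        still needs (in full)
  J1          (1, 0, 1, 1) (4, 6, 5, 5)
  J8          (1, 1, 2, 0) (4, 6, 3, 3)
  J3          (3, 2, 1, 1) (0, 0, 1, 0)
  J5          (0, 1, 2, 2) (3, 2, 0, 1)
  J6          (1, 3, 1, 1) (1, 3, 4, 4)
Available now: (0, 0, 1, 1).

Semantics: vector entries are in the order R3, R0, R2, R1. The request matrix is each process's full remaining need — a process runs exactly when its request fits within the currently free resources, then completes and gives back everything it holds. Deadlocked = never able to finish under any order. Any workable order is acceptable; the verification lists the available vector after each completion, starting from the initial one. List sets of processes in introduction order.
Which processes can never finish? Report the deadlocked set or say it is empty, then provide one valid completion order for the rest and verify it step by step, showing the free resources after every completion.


No process is deadlocked.
Key observation: there is always a runnable process — J3 first — so the state unwinds completely.
The rest can finish in the order J3, J5, J6, J8, J1. Check, step by step:
  pool = (0, 0, 1, 1)
  run J3 (needs (0, 0, 1, 0), free (0, 0, 1, 1)); after release of (3, 2, 1, 1) the pool is (3, 2, 2, 2)
  run J5 (needs (3, 2, 0, 1), free (3, 2, 2, 2)); after release of (0, 1, 2, 2) the pool is (3, 3, 4, 4)
  run J6 (needs (1, 3, 4, 4), free (3, 3, 4, 4)); after release of (1, 3, 1, 1) the pool is (4, 6, 5, 5)
  run J8 (needs (4, 6, 3, 3), free (4, 6, 5, 5)); after release of (1, 1, 2, 0) the pool is (5, 7, 7, 5)
  run J1 (needs (4, 6, 5, 5), free (5, 7, 7, 5)); after release of (1, 0, 1, 1) the pool is (6, 7, 8, 6)


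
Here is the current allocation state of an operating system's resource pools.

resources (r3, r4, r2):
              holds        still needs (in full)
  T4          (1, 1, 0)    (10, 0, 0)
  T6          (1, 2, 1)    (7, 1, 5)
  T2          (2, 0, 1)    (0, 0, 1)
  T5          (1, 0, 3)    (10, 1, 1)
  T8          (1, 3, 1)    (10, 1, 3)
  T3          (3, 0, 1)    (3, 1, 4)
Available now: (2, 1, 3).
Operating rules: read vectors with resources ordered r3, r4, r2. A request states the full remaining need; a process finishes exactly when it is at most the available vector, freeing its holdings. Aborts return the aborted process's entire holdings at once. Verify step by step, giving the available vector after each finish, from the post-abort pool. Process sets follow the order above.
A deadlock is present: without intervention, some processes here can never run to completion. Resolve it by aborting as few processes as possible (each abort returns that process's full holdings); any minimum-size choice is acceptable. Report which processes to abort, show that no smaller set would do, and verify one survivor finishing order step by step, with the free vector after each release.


The answer: abort T4 and T5.
Key observation: before aborting T4 and T5, T8 was permanently blocked — no order could ever run it; afterwards it completes at step 4.
Minimality, checking each single-abort alternative: T4 alone leaves T5 blocked (short on r3); T6 alone leaves T4 blocked (short on r3); T2 alone leaves T4 blocked (short on r3); T5 alone leaves T4 blocked (short on r3); T8 alone leaves T4 blocked (short on r3); T3 alone leaves T4 blocked (short on r3).
The survivors complete as T2, T3, T6, T8. Verifying each step (starting from the post-abort pool):
  pool = (4, 2, 6)
  T2: need (0, 0, 1) fits (4, 2, 6); releases (2, 0, 1), pool now (6, 2, 7)
  T3: need (3, 1, 4) fits (6, 2, 7); releases (3, 0, 1), pool now (9, 2, 8)
  T6: need (7, 1, 5) fits (9, 2, 8); releases (1, 2, 1), pool now (10, 4, 9)
  T8: need (10, 1, 3) fits (10, 4, 9); releases (1, 3, 1), pool now (11, 7, 10)


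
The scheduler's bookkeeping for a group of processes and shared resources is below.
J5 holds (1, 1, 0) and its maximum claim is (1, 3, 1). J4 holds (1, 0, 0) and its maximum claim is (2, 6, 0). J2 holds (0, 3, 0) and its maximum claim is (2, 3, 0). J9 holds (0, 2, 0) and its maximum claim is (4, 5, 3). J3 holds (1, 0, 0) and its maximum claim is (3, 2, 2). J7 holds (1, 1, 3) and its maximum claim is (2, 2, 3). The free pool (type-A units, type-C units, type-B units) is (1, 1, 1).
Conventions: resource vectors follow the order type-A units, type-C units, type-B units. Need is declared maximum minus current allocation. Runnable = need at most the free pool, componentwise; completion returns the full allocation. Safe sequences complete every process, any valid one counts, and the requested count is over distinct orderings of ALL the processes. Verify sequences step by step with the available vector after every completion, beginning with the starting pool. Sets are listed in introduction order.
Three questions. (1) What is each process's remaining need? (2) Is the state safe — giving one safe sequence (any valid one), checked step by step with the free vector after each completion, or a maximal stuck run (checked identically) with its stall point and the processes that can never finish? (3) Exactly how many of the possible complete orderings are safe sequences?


(1) Outstanding need per process (order type-A units, type-C units, type-B units):
  J5: (0, 2, 1)
  J4: (1, 6, 0)
  J2: (2, 0, 0)
  J9: (4, 3, 3)
  J3: (2, 2, 2)
  J7: (1, 1, 0)
(2) SAFE — a valid safe sequence is J7, J5, J3, J2, J9, J4.
Key observation: reading the order forward, J7 is the first process whose need (1, 1, 0) meets the free pool (1, 1, 1) exactly on a resource it requests.
Verifying each step:
  pool = (1, 1, 1)
  J7: need (1, 1, 0) fits (1, 1, 1); releases (1, 1, 3), pool now (2, 2, 4)
  J5: need (0, 2, 1) fits (2, 2, 4); releases (1, 1, 0), pool now (3, 3, 4)
  J3: need (2, 2, 2) fits (3, 3, 4); releases (1, 0, 0), pool now (4, 3, 4)
  J2: need (2, 0, 0) fits (4, 3, 4); releases (0, 3, 0), pool now (4, 6, 4)
  J9: need (4, 3, 3) fits (4, 6, 4); releases (0, 2, 0), pool now (4, 8, 4)
  J4: need (1, 6, 0) fits (4, 8, 4); releases (1, 0, 0), pool now (5, 8, 4)
(3) The exact count: 18 of the possible complete orderings are safe sequences.


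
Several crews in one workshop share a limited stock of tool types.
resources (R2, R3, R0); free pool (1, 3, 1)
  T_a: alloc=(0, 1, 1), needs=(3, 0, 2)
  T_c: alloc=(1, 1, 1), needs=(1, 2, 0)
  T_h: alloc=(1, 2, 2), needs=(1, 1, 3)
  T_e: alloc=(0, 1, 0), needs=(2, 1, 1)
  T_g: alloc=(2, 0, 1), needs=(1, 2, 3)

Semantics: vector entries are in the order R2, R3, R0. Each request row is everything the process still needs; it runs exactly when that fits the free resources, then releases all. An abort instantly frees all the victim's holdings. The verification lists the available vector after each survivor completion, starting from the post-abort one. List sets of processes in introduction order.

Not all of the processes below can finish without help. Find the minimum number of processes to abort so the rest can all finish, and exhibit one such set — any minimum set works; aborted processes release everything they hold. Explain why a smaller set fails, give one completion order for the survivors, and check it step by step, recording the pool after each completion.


The answer: abort T_h.
Key observation: aborting T_h returns (1, 2, 2), and T_g — hopeless before — runs at step 1 with the returned capacity in the pool.
Why nothing smaller works: aborting no one leaves the state deadlocked as given.
The survivors complete as T_g, T_a, T_c, T_e. Verifying each step (starting from the post-abort pool):
  pool = (2, 5, 3)
  run T_g (needs (1, 2, 3), free (2, 5, 3)); after release of (2, 0, 1) the pool is (4, 5, 4)
  run T_a (needs (3, 0, 2), free (4, 5, 4)); after release of (0, 1, 1) the pool is (4, 6, 5)
  run T_c (needs (1, 2, 0), free (4, 6, 5)); after release of (1, 1, 1) the pool is (5, 7, 6)
  run T_e (needs (2, 1, 1), free (5, 7, 6)); after release of (0, 1, 0) the pool is (5, 8, 6)


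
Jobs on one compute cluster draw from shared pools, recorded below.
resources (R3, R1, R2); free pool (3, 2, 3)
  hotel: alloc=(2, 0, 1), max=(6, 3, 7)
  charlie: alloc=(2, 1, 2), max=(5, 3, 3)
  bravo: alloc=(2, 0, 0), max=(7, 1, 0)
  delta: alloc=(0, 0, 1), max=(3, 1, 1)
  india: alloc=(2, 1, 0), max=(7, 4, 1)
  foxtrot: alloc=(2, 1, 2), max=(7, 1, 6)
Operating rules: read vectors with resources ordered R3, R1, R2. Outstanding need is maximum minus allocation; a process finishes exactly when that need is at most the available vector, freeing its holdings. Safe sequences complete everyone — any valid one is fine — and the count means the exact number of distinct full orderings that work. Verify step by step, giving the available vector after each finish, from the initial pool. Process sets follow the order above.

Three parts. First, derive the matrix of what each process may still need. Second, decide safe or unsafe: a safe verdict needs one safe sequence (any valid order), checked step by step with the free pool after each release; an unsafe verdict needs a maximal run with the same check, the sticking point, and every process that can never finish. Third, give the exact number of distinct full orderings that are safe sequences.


(1) Need matrix, components ordered R3, R1, R2:
  hotel: (4, 3, 6)
  charlie: (3, 2, 1)
  bravo: (5, 1, 0)
  delta: (3, 1, 0)
  india: (5, 3, 1)
  foxtrot: (5, 0, 4)
(2) SAFE — a valid safe sequence is charlie, india, delta, bravo, hotel, foxtrot.
Key observation: the first exact fit in this order is charlie — it needs (3, 2, 1) with (3, 2, 3) free, meeting a requested resource to the last unit.
Walking it through:
  pool = (3, 2, 3)
  charlie: need (3, 2, 1) fits (3, 2, 3); releases (2, 1, 2), pool now (5, 3, 5)
  india: need (5, 3, 1) fits (5, 3, 5); releases (2, 1, 0), pool now (7, 4, 5)
  delta: need (3, 1, 0) fits (7, 4, 5); releases (0, 0, 1), pool now (7, 4, 6)
  bravo: need (5, 1, 0) fits (7, 4, 6); releases (2, 0, 0), pool now (9, 4, 6)
  hotel: need (4, 3, 6) fits (9, 4, 6); releases (2, 0, 1), pool now (11, 4, 7)
  foxtrot: need (5, 0, 4) fits (11, 4, 7); releases (2, 1, 2), pool now (13, 5, 9)
(3) Exactly 104 of the possible complete orderings are safe sequences.


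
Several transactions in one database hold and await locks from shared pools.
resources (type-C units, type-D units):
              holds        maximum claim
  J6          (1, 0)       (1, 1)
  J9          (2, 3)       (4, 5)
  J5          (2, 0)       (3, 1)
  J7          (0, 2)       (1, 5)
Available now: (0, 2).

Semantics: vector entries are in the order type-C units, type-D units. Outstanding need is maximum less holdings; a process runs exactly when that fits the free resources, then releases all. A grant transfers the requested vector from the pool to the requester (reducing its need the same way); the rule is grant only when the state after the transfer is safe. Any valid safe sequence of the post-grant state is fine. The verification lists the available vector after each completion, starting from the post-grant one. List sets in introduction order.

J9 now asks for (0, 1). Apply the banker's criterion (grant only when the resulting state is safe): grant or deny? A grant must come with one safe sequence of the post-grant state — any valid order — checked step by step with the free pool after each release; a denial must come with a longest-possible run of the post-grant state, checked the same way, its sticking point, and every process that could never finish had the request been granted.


GRANT. The post-grant state is safe; one safe sequence: J6, J5, J9, J7.
Key observation: with (0, 1) left after the transfer, J6 can run at once — the state stays safe.
Verifying the post-grant state step by step:
  pool = (0, 1)
  J6: need (0, 1) fits (0, 1); releases (1, 0), pool now (1, 1)
  J5: need (1, 1) fits (1, 1); releases (2, 0), pool now (3, 1)
  J9: need (2, 1) fits (3, 1); releases (2, 4), pool now (5, 5)
  J7: need (1, 3) fits (5, 5); releases (0, 2), pool now (5, 7)


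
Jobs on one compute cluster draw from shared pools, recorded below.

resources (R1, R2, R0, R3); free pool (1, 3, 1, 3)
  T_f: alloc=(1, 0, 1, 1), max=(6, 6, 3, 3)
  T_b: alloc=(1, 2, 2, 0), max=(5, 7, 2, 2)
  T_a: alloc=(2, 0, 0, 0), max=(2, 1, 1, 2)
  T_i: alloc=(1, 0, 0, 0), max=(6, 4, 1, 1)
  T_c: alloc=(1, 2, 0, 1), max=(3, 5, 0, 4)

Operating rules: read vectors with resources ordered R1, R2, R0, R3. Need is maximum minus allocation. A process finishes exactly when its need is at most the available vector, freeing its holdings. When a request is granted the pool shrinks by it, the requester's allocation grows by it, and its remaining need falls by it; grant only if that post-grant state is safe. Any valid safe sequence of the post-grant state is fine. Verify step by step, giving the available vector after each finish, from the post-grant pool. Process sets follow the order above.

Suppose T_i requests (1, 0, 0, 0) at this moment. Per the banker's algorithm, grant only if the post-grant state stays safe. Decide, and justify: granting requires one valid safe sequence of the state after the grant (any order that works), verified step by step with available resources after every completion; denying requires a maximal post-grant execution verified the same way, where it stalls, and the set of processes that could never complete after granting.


DENY — the pretend-granted state is unsafe.
Key observation: even finishing T_a, T_c leaves just (3, 5, 1, 4) free — too little R1 for any of the remaining processes.
After a pretend grant, a maximal execution: T_a, T_c — then nothing else fits. Check, step by step:
  pool = (0, 3, 1, 3)
  run T_a (needs (0, 1, 1, 2), free (0, 3, 1, 3)); after release of (2, 0, 0, 0) the pool is (2, 3, 1, 3)
  run T_c (needs (2, 3, 0, 3), free (2, 3, 1, 3)); after release of (1, 2, 0, 1) the pool is (3, 5, 1, 4)
  T_f still needs (5, 6, 2, 2) but only (3, 5, 1, 4) is free — short on R1, R2 and R0
  T_b still needs (4, 5, 0, 2) but only (3, 5, 1, 4) is free — short on R1
  T_i still needs (4, 4, 1, 1) but only (3, 5, 1, 4) is free — short on R1
Post-grant, the permanently blocked set is T_f, T_b and T_i.


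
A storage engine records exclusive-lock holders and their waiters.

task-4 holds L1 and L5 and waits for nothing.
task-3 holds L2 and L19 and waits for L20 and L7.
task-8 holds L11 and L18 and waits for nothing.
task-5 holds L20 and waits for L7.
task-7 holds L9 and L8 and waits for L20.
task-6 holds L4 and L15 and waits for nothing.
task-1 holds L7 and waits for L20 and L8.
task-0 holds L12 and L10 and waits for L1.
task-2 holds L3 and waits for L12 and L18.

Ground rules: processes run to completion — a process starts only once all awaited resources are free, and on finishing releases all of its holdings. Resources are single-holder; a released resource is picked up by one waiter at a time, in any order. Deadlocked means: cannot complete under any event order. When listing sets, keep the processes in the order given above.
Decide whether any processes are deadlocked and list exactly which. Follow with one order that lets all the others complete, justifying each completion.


Deadlocked: task-3, task-5, task-7 and task-1.
Key observation: the knot is the closed ring of waits task-5 -> task-1 -> task-5; task-7 is caught in further circular waits and task-3 waits into the deadlock from upstream.
The rest can finish in the order task-4, task-8, task-6, task-0, task-2.
Check, step by step:
  task-4: no waits; runs immediately, freeing L1 and L5
  task-8: no waits; runs immediately, freeing L11 and L18
  task-6: no waits; runs immediately, freeing L4 and L15
  task-0 waits on L1 — all released -> runs and releases L12 and L10
  task-2 waits on L12 and L18 — all released -> runs and releases L3


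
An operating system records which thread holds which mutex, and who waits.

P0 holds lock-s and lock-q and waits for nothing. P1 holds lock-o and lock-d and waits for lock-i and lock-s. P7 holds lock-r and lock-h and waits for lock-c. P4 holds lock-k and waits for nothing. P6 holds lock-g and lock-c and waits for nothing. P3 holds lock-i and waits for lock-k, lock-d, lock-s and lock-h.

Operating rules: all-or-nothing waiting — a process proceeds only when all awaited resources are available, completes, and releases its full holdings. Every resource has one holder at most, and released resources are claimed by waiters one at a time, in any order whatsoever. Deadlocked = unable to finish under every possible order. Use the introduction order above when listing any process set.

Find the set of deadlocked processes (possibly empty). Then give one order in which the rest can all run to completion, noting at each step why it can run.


Deadlocked: P1 and P3.
Key observation: the wait chain closes on itself along P1 -> P3 -> P1; no other process is dragged down with it.
A valid finishing order for the others: P6, P0, P7, P4.
Check, step by step:
  run P6 (it waits on nothing); releases lock-g and lock-c
  run P0 (it waits on nothing); releases lock-s and lock-q
  P7 waits on lock-c — all released -> runs and releases lock-r and lock-h
  run P4 (it waits on nothing); releases lock-k


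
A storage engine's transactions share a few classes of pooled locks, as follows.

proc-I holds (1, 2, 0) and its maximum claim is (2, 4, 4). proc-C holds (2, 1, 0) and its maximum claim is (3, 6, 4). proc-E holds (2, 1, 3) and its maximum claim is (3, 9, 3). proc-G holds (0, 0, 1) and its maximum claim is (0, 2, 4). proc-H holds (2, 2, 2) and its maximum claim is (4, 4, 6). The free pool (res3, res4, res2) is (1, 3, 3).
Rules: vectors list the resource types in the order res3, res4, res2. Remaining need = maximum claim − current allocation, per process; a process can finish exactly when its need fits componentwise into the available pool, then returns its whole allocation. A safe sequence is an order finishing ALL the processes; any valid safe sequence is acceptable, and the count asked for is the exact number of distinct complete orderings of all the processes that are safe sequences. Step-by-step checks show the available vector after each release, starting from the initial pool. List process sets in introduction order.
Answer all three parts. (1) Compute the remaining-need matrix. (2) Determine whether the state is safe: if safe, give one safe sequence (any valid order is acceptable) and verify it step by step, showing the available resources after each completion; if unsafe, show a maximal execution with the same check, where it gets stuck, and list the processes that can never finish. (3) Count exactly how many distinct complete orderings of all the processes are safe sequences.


(1) Remaining need (order res3, res4, res2):
  proc-I: (1, 2, 4)
  proc-C: (1, 5, 4)
  proc-E: (1, 8, 0)
  proc-G: (0, 2, 3)
  proc-H: (2, 2, 4)
(2) SAFE — a valid safe sequence is proc-G, proc-I, proc-H, proc-C, proc-E.
Key observation: the order's first zero-slack moment is proc-G ((0, 2, 3) needed, (1, 3, 3) free — a requested resource with nothing to spare).
Check, step by step:
  pool = (1, 3, 3)
  proc-G: need (0, 2, 3) fits (1, 3, 3); releases (0, 0, 1), pool now (1, 3, 4)
  proc-I: need (1, 2, 4) fits (1, 3, 4); releases (1, 2, 0), pool now (2, 5, 4)
  proc-H: need (2, 2, 4) fits (2, 5, 4); releases (2, 2, 2), pool now (4, 7, 6)
  proc-C: need (1, 5, 4) fits (4, 7, 6); releases (2, 1, 0), pool now (6, 8, 6)
  proc-E: need (1, 8, 0) fits (6, 8, 6); releases (2, 1, 3), pool now (8, 9, 9)
(3) Precisely 2 of the possible complete orderings are safe sequences.


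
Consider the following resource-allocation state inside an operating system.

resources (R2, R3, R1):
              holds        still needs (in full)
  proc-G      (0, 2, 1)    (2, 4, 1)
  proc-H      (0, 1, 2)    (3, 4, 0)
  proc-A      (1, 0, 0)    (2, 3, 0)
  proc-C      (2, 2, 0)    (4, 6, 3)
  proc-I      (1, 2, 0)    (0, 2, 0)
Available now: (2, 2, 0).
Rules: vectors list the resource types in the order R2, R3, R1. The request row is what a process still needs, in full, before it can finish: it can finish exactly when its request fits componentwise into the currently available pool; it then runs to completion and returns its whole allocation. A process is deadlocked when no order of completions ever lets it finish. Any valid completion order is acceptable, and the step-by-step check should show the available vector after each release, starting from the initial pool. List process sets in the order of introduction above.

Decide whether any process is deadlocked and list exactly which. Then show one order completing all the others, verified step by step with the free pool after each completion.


No process is deadlocked.
Key observation: the pool covers proc-I at once, and every later process fits after earlier releases.
The rest can finish in the order proc-I, proc-H, proc-G, proc-A, proc-C. Walking it through:
  pool = (2, 2, 0)
  proc-I: need (0, 2, 0) fits (2, 2, 0); releases (1, 2, 0), pool now (3, 4, 0)
  proc-H: need (3, 4, 0) fits (3, 4, 0); releases (0, 1, 2), pool now (3, 5, 2)
  proc-G: need (2, 4, 1) fits (3, 5, 2); releases (0, 2, 1), pool now (3, 7, 3)
  proc-A: need (2, 3, 0) fits (3, 7, 3); releases (1, 0, 0), pool now (4, 7, 3)
  proc-C: need (4, 6, 3) fits (4, 7, 3); releases (2, 2, 0), pool now (6, 9, 3)


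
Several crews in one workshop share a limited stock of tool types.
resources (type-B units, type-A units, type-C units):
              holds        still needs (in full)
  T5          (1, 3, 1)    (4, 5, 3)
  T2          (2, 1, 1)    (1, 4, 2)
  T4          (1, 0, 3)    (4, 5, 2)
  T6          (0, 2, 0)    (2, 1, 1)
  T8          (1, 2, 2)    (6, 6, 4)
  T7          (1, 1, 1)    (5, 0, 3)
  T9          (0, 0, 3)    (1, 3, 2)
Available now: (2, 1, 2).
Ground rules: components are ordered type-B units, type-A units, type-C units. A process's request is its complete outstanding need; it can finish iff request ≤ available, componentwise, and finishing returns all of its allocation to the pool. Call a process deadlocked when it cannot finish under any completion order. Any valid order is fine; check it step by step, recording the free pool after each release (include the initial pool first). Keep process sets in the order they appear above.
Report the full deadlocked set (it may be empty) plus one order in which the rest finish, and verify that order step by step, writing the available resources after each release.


The deadlocked set is T5, T2, T4, T8 and T7.
Key observation: after T6, T9 the pool peaks at (2, 3, 5), and each blocked process is short somewhere: T5 on type-B units, type-A units; T2 on type-A units; T4 on type-B units, type-A units; T8 on type-B units, type-A units; T7 on type-B units.
One completion order for the rest: T6, T9. Verifying each step:
  pool = (2, 1, 2)
  run T6 (needs (2, 1, 1), free (2, 1, 2)); after release of (0, 2, 0) the pool is (2, 3, 2)
  run T9 (needs (1, 3, 2), free (2, 3, 2)); after release of (0, 0, 3) the pool is (2, 3, 5)
The stuck group stays short no matter what:
  T5 still needs (4, 5, 3) but only (2, 3, 5) is free — short on type-B units and type-A units
  T2 still needs (1, 4, 2) but only (2, 3, 5) is free — short on type-A units
  T4 still needs (4, 5, 2) but only (2, 3, 5) is free — short on type-B units and type-A units
  T8 still needs (6, 6, 4) but only (2, 3, 5) is free — short on type-B units and type-A units
  T7 still needs (5, 0, 3) but only (2, 3, 5) is free — short on type-B units


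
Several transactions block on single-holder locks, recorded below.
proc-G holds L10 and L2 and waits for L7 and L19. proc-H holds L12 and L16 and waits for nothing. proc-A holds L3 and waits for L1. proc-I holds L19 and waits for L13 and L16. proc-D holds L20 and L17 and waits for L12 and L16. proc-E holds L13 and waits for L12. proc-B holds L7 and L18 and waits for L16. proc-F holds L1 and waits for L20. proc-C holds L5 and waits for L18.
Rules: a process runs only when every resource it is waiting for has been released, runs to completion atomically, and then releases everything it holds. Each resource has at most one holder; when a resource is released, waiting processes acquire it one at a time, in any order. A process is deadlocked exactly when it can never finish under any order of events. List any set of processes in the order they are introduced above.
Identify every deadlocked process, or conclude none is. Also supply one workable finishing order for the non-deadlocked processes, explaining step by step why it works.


No process is deadlocked.
Key observation: the waits form no ring: some process can always run, and its releases unblock the others one by one.
The rest can finish in the order proc-H, proc-D, proc-B, proc-F, proc-E, proc-A, proc-I, proc-C, proc-G.
Step-by-step check:
  run proc-H (it waits on nothing); releases L12 and L16
  proc-D waits on L12 and L16 — all released -> runs and releases L20 and L17
  proc-B waits on L16 — all released -> runs and releases L7 and L18
  proc-F waits on L20 — all released -> runs and releases L1
  proc-E waits on L12 — all released -> runs and releases L13
  proc-A waits on L1 — all released -> runs and releases L3
  proc-I waits on L13 and L16 — all released -> runs and releases L19
  proc-C waits on L18 — all released -> runs and releases L5
  proc-G waits on L7 and L19 — all released -> runs and releases L10 and L2


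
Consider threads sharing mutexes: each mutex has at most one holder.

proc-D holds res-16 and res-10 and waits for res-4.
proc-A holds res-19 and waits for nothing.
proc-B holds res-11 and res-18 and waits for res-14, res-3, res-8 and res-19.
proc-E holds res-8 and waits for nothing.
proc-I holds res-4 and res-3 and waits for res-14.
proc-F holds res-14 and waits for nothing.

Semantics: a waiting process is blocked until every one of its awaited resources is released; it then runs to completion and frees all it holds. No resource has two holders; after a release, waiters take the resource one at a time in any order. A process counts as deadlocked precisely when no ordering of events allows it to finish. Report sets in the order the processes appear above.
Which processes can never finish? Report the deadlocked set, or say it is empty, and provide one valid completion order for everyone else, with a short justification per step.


No process is deadlocked.
Key observation: although several processes wait, no cycle exists — each chain bottoms out at a free runner.
A valid finishing order for the others: proc-F, proc-A, proc-I, proc-E, proc-B, proc-D.
Walking it through:
  proc-F: no waits; runs immediately, freeing res-14
  proc-A: no waits; runs immediately, freeing res-19
  run proc-I (all its waits — res-14 — are resolved); releases res-4 and res-3
  proc-E: no waits; runs immediately, freeing res-8
  run proc-B (all its waits — res-14, res-3, res-8 and res-19 — are resolved); releases res-11 and res-18
  run proc-D (all its waits — res-4 — are resolved); releases res-16 and res-10


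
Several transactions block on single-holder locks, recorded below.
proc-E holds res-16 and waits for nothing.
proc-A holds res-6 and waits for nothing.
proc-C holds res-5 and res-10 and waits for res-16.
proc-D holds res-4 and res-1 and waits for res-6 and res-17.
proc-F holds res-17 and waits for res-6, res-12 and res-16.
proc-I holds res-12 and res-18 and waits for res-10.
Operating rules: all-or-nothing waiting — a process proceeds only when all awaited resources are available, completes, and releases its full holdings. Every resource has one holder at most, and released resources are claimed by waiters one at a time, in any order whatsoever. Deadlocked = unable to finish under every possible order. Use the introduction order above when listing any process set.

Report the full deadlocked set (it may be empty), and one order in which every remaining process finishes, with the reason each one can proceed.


The deadlocked set is empty.
Key observation: the wait relation is loop-free; peeling off processes with no waits unwinds the whole state.
One completion order for the rest: proc-A, proc-E, proc-C, proc-I, proc-F, proc-D.
Step-by-step check:
  proc-A: no waits; runs immediately, freeing res-6
  proc-E: no waits; runs immediately, freeing res-16
  run proc-C (all its waits — res-16 — are resolved); releases res-5 and res-10
  run proc-I (all its waits — res-10 — are resolved); releases res-12 and res-18
  run proc-F (all its waits — res-6, res-12 and res-16 — are resolved); releases res-17
  run proc-D (all its waits — res-6 and res-17 — are resolved); releases res-4 and res-1


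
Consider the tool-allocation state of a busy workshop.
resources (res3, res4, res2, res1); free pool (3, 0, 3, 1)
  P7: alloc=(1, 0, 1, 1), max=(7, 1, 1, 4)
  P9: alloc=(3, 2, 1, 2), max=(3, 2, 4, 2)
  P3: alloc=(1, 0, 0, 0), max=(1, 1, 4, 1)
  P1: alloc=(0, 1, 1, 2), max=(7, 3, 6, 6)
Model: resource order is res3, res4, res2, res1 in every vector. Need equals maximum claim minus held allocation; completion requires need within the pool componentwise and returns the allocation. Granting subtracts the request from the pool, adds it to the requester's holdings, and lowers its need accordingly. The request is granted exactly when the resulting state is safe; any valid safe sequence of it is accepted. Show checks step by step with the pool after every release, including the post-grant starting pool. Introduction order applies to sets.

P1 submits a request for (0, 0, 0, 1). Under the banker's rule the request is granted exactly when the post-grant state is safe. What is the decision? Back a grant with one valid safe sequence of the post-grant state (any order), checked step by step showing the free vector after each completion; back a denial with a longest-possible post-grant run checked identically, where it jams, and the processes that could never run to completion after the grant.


DENY. Granting would leave the state unsafe.
Key observation: no order helps: past P9, P3, the free pool tops out at (7, 2, 4, 2), below what each blocked process needs in res1.
Pretend the grant happened; the run P9, P3 goes as far as possible. Verifying each step:
  pool = (3, 0, 3, 0)
  P9: need (0, 0, 3, 0) fits (3, 0, 3, 0); releases (3, 2, 1, 2), pool now (6, 2, 4, 2)
  P3: need (0, 1, 4, 1) fits (6, 2, 4, 2); releases (1, 0, 0, 0), pool now (7, 2, 4, 2)
  P7 still needs (6, 1, 0, 3) but only (7, 2, 4, 2) is free — short on res1
  P1 still needs (7, 2, 5, 3) but only (7, 2, 4, 2) is free — short on res2 and res1
Had the request been granted, P7 and P1 could never finish.


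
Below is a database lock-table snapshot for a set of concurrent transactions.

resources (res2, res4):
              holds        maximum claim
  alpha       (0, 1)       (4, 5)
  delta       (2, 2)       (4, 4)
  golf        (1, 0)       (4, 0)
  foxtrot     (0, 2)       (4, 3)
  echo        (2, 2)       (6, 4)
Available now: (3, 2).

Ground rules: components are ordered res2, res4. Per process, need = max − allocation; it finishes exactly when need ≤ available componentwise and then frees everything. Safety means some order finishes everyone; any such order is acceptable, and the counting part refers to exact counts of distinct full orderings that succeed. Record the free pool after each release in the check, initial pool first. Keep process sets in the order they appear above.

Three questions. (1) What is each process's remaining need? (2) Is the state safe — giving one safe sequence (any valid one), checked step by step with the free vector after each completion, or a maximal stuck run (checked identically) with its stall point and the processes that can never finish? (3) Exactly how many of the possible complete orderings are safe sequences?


(1) Remaining need (order res2, res4):
  alpha: (4, 4)
  delta: (2, 2)
  golf: (3, 0)
  foxtrot: (4, 1)
  echo: (4, 2)
(2) SAFE, for example via the order delta, echo, alpha, foxtrot, golf.
Key observation: the order's first zero-slack moment is delta ((2, 2) needed, (3, 2) free — a requested resource with nothing to spare).
Step-by-step check:
  pool = (3, 2)
  delta: need (2, 2) fits (3, 2); releases (2, 2), pool now (5, 4)
  echo: need (4, 2) fits (5, 4); releases (2, 2), pool now (7, 6)
  alpha: need (4, 4) fits (7, 6); releases (0, 1), pool now (7, 7)
  foxtrot: need (4, 1) fits (7, 7); releases (0, 2), pool now (7, 9)
  golf: need (3, 0) fits (7, 9); releases (1, 0), pool now (8, 9)
(3) The exact count: 42 of the possible complete orderings are safe sequences.


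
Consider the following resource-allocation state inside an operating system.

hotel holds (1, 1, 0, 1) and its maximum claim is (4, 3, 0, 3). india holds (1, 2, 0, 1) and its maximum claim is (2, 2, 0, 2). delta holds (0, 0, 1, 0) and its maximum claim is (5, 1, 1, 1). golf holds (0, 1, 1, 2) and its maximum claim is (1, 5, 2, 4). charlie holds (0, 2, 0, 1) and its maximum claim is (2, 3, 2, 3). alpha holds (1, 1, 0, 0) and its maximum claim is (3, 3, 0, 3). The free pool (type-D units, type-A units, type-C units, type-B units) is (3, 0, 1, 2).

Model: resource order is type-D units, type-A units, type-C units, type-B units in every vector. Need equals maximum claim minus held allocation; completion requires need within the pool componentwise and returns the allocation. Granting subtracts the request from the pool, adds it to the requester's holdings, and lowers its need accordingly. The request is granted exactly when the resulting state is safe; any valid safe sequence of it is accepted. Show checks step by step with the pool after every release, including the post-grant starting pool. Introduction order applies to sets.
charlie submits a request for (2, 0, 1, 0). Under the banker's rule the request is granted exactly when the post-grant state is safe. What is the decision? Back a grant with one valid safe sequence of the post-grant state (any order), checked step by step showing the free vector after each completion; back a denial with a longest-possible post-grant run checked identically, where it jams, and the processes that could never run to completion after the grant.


DENY: after the grant no complete ordering would exist.
Key observation: after india, alpha, hotel the pool peaks at (4, 4, 0, 4), and each blocked process is short somewhere: delta on type-D units; golf on type-C units; charlie on type-C units.
Pretend the grant happened; the run india, alpha, hotel goes as far as possible. Check, step by step:
  pool = (1, 0, 0, 2)
  india needs (1, 0, 0, 1) <= (1, 0, 0, 2) -> finishes; pool += (1, 2, 0, 1) = (2, 2, 0, 3)
  alpha needs (2, 2, 0, 3) <= (2, 2, 0, 3) -> finishes; pool += (1, 1, 0, 0) = (3, 3, 0, 3)
  hotel needs (3, 2, 0, 2) <= (3, 3, 0, 3) -> finishes; pool += (1, 1, 0, 1) = (4, 4, 0, 4)
  delta still needs (5, 1, 0, 1) but only (4, 4, 0, 4) is free — short on type-D units
  golf still needs (1, 4, 1, 2) but only (4, 4, 0, 4) is free — short on type-C units
  charlie still needs (0, 1, 1, 2) but only (4, 4, 0, 4) is free — short on type-C units
Post-grant, the permanently blocked set is delta, golf and charlie.


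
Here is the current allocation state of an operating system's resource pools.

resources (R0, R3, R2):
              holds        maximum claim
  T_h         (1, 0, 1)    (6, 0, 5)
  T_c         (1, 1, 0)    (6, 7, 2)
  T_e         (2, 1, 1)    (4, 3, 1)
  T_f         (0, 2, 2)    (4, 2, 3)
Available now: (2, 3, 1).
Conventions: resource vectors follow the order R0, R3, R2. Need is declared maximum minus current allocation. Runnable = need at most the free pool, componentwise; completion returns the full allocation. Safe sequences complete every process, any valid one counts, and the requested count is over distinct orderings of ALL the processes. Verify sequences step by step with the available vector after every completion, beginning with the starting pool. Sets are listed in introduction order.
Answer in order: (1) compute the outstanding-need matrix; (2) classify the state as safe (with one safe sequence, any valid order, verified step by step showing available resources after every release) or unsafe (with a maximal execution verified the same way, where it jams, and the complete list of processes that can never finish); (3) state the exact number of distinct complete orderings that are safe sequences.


(1) Remaining need (order R0, R3, R2):
  T_h: (5, 0, 4)
  T_c: (5, 6, 2)
  T_e: (2, 2, 0)
  T_f: (4, 0, 1)
(2) The state is UNSAFE.
Key observation: the wall is R0: completing T_e, T_f brings the pool only to (4, 6, 4), and all the rest need more.
Going as far as possible: T_e, T_f; after that, nothing fits. Walking it through:
  pool = (2, 3, 1)
  T_e needs (2, 2, 0) <= (2, 3, 1) -> finishes; pool += (2, 1, 1) = (4, 4, 2)
  T_f needs (4, 0, 1) <= (4, 4, 2) -> finishes; pool += (0, 2, 2) = (4, 6, 4)
  T_h cannot run: need (5, 0, 4) vs free (4, 6, 4) (insufficient R0)
  T_c cannot run: need (5, 6, 2) vs free (4, 6, 4) (insufficient R0)
Never able to finish: T_h and T_c.
(3) Exactly 0 of the possible complete orderings are safe sequences.
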